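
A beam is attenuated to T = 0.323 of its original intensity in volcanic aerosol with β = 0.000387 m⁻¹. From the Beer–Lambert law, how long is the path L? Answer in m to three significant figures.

Beer–Lambert: T = exp(−βL) ⇒ L = −ln(T)/β = −ln(0.323)/0.000387 = 1.1301/0.000387 = 2920 m.

2920 m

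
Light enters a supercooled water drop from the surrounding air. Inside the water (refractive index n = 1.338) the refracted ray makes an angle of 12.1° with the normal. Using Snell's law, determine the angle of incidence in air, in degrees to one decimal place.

Snell: sin θ_i = n · sin θ_r = 1.338 × sin 12.1° = 1.338 × 0.2096 = 0.2805.
θ_i = arcsin(0.2805) = 16.29°.

16.3°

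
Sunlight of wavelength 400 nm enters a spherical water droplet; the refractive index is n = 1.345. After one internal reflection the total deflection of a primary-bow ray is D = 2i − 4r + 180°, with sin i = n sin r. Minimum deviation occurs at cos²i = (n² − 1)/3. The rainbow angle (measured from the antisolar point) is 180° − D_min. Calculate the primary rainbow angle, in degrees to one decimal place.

40.4°

cos²i = (1.80902 − 1)/3 = 0.26967; i = arccos(0.51930) = 58.715°.
sin r = sin 58.715°/1.345 = 0.63538; r = 39.448°.
D_min = 2·58.715° − 4·39.448° + 180° = 139.635°.
Rainbow angle = 180° − D_min = 40.365°.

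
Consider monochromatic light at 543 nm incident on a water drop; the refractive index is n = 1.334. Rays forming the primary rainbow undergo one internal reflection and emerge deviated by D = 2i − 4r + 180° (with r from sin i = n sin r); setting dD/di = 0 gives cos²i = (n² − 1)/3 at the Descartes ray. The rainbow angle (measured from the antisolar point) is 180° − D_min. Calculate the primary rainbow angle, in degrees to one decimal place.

cos²i = (1.77956 − 1)/3 = 0.25985; i = arccos(0.50976) = 59.352°.
sin r = sin 59.352°/1.334 = 0.64492; r = 40.159°.
D_min = 2·59.352° − 4·40.159° + 180° = 138.067°.
Rainbow angle = 180° − D_min = 41.933°.

41.9°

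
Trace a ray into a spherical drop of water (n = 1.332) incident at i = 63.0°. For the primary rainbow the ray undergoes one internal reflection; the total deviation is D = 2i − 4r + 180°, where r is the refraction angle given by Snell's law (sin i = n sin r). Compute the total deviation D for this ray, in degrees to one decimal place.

sin r = sin 63.0° / 1.332 = 0.8910/1.332 = 0.6689; r = 41.98°.
D = 2·63.0° − 4·41.98° + 180° = 126.00° − 167.94° + 180° = 138.06°.

138.1°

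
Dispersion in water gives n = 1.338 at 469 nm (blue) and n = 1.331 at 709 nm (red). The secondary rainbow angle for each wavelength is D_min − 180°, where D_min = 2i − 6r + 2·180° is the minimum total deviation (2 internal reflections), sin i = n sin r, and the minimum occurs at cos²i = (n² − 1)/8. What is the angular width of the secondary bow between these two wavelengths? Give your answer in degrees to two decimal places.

1.83°

At 469 nm (n = 1.338): cos²i = 0.09878 → i = 71.682°, r = 45.195°, D_min = 232.193°, rainbow angle = 52.193°.
At 709 nm (n = 1.331): cos²i = 0.09645 → i = 71.907°, r = 45.575°, D_min = 230.365°, rainbow angle = 50.365°.
Angular width = |52.193° − 50.365°| = 1.828°.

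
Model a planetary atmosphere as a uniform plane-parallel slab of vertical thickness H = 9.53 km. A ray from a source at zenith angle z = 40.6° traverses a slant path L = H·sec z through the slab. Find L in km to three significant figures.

12.6 km

sec z = 1/cos 40.6° = 1.3171.
L = 9.53 × 1.3171 = 12.552 km.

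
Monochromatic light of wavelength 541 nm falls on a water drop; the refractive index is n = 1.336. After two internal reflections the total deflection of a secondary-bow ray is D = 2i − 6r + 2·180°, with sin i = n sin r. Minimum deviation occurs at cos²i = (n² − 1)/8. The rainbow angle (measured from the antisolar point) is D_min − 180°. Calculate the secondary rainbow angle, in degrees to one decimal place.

51.7°

cos²i = (1.78490 − 1)/8 = 0.09811; i = arccos(0.31323) = 71.746°.
sin r = sin 71.746°/1.336 = 0.71084; r = 45.303°.
D_min = 2·71.746° − 6·45.303° + 360° = 231.674°.
Rainbow angle = D_min − 180° = 51.674°.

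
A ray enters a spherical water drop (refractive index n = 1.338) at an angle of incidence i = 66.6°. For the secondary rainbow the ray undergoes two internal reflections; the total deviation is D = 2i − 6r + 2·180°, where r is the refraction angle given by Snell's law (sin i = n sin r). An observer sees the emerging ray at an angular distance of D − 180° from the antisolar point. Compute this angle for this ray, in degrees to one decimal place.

53.4°

sin r = sin 66.6° / 1.338 = 0.9178/1.338 = 0.6859; r = 43.31°.
D = 2·66.6° − 6·43.31° + 2·180° = 133.20° − 259.85° + 360° = 233.35°.
Angle from antisolar point = D − 180° = 53.35°.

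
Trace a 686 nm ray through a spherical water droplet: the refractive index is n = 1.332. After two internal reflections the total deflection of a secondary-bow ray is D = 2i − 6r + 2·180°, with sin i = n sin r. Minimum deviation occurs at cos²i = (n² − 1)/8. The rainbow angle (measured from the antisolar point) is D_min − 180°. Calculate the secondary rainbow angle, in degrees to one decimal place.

cos²i = (1.77422 − 1)/8 = 0.09678; i = arccos(0.31109) = 71.875°.
sin r = sin 71.875°/1.332 = 0.71350; r = 45.520°.
D_min = 2·71.875° − 6·45.520° + 360° = 230.628°.
Rainbow angle = D_min − 180° = 50.628°.

50.6°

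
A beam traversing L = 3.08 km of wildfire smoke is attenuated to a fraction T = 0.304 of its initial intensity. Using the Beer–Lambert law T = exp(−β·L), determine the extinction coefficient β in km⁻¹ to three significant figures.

0.387 km⁻¹

Beer–Lambert: T = exp(−βL) ⇒ β = −ln(T)/L = −ln(0.304)/3.08 = 1.1907/3.08 = 0.3866 km⁻¹.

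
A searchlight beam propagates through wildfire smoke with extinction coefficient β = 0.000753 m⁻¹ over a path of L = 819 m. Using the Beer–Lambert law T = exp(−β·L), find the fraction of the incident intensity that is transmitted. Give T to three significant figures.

τ = β·L = 0.000753 × 819 = 0.6167.
T = exp(−0.6167) = 0.5397.

0.540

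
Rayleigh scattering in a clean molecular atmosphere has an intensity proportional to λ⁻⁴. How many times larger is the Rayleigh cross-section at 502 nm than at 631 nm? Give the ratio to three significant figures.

2.50

Rayleigh scattering ∝ λ⁻⁴, so the ratio of coefficients is the inverse fourth power of the wavelength ratio.
σ(502)/σ(631) = (631/502)⁴ = (1.2570)⁴ = 2.496.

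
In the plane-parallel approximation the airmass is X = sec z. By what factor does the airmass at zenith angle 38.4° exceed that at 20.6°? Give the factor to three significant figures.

1.19

X(38.4°)/X(20.6°) = sec 38.4° / sec 20.6° = cos 20.6° / cos 38.4° = 0.9361/0.7837 = 1.1944.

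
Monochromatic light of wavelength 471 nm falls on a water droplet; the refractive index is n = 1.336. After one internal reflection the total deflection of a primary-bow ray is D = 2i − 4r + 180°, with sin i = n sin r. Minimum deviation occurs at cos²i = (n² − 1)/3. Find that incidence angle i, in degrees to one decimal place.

59.2°

cos²i = (1.336² − 1)/3 = (1.78490 − 1)/3 = 0.26163.
cos i = 0.51150, so i = 59.236°.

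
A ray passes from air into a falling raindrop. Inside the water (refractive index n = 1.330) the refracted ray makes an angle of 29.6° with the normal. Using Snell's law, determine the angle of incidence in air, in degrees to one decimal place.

Snell: sin θ_i = n · sin θ_r = 1.330 × sin 29.6° = 1.330 × 0.4939 = 0.6569.
θ_i = arcsin(0.6569) = 41.07°.

41.1°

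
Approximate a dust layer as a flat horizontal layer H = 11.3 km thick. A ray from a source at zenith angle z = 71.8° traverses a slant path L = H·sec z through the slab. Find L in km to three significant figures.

sec z = 1/cos 71.8° = 3.2017.
L = 11.3 × 3.2017 = 36.179 km.

36.2 km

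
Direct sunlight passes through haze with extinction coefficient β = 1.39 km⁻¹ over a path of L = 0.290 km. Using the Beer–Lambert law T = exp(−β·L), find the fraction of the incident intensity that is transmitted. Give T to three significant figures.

τ = β·L = 1.39 × 0.290 = 0.4031.
T = exp(−0.4031) = 0.6682.

0.668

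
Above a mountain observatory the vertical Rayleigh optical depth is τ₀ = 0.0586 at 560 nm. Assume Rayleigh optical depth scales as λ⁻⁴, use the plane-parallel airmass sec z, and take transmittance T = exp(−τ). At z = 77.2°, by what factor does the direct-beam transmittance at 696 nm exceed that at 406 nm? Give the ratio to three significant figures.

2.33

Airmass: sec 77.2° = 4.5137.
τ(696 nm) = 0.0586 × (560/696)⁴ × 4.5137 = 0.0586 × 0.4191 × 4.5137 = 0.1109.
τ(406 nm) = 0.0586 × (560/406)⁴ × 4.5137 = 0.0586 × 3.6195 × 4.5137 = 0.9574.
T(696)/T(406) = exp(τ_B − τ_A) = exp(0.8465) = 2.3315.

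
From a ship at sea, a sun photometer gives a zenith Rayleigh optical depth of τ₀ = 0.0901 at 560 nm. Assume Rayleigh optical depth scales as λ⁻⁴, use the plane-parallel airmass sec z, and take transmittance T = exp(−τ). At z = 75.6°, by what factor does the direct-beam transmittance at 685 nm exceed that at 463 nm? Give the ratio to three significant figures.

1.85

Airmass: sec 75.6° = 4.0211.
τ(685 nm) = 0.0901 × (560/685)⁴ × 4.0211 = 0.0901 × 0.4467 × 4.0211 = 0.1618.
τ(463 nm) = 0.0901 × (560/463)⁴ × 4.0211 = 0.0901 × 2.1401 × 4.0211 = 0.7753.
T(685)/T(463) = exp(τ_B − τ_A) = exp(0.6135) = 1.8469.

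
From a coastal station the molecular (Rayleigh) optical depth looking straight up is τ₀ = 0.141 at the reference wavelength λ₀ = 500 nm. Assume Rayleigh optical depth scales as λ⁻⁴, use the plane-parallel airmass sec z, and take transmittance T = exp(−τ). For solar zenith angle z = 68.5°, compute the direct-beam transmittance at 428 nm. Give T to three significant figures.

sec 68.5° = 2.7285.
τ = 0.141 × (500/428)⁴ × 2.7285 = 0.141 × 1.8625 × 2.7285 = 0.7166.
T = exp(−0.7166) = 0.4884.

0.488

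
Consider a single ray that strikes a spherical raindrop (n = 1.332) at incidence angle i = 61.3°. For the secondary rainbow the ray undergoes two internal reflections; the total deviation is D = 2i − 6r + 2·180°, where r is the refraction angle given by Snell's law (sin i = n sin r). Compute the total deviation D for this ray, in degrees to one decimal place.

sin r = sin 61.3° / 1.332 = 0.8771/1.332 = 0.6585; r = 41.19°.
D = 2·61.3° − 6·41.19° + 2·180° = 122.60° − 247.12° + 360° = 235.48°.

235.5°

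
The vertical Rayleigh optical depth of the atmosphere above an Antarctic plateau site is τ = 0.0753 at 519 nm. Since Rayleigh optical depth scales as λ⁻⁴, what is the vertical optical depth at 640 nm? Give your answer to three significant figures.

0.0326

τ(640 nm) = τ(519 nm) × (519/640)⁴ = 0.0753 × (0.8109)⁴ = 0.0753 × 0.4325 = 0.0326.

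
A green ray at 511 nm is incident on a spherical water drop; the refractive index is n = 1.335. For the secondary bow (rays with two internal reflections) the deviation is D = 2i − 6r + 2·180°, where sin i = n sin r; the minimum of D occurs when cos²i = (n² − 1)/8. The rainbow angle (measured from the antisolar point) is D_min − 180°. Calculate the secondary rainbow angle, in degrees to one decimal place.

cos²i = (1.78222 − 1)/8 = 0.09778; i = arccos(0.31269) = 71.778°.
sin r = sin 71.778°/1.335 = 0.71150; r = 45.357°.
D_min = 2·71.778° − 6·45.357° + 360° = 231.414°.
Rainbow angle = D_min − 180° = 51.414°.

51.4°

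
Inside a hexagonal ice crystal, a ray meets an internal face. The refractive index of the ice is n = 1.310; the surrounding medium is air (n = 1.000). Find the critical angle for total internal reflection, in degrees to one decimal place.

sin θ_c = n_air / n = 1.000 / 1.310 = 0.7634.
θ_c = arcsin(0.7634) = 49.76°.

49.8°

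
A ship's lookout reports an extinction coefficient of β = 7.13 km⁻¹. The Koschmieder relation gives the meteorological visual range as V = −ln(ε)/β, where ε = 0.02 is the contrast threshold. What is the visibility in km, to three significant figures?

0.549 km

V = −ln(0.02) / 7.13 = 3.912 / 7.13 = 0.5487 km.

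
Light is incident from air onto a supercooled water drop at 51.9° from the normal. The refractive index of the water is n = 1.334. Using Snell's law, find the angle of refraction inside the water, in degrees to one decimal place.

36.2°

Snell: sin θ_r = sin θ_i / n = sin 51.9° / 1.334 = 0.7869 / 1.334 = 0.5899.
θ_r = arcsin(0.5899) = 36.15°.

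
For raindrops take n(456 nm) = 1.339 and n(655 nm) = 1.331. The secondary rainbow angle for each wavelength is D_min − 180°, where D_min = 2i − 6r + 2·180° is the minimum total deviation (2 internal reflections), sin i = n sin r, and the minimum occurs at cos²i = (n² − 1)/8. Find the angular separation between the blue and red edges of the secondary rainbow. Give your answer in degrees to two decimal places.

At 456 nm (n = 1.339): cos²i = 0.09912 → i = 71.650°, r = 45.141°, D_min = 232.451°, rainbow angle = 52.451°.
At 655 nm (n = 1.331): cos²i = 0.09645 → i = 71.907°, r = 45.575°, D_min = 230.365°, rainbow angle = 50.365°.
Angular width = |52.451° − 50.365°| = 2.086°.

2.09°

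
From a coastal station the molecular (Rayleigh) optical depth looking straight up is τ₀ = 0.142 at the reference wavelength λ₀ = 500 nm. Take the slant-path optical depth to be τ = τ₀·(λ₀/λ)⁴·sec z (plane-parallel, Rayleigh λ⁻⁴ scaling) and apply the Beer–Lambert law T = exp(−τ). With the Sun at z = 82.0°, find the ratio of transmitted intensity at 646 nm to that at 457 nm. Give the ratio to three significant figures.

Airmass: sec 82.0° = 7.1853.
τ(646 nm) = 0.142 × (500/646)⁴ × 7.1853 = 0.142 × 0.3589 × 7.1853 = 0.3662.
τ(457 nm) = 0.142 × (500/457)⁴ × 7.1853 = 0.142 × 1.4329 × 7.1853 = 1.4620.
T(646)/T(457) = exp(τ_B − τ_A) = exp(1.0958) = 2.9917.

2.99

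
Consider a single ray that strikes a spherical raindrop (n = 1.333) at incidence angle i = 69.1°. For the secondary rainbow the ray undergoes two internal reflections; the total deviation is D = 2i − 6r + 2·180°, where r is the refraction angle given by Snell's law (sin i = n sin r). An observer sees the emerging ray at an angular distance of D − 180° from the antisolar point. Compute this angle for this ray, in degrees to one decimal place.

sin r = sin 69.1° / 1.333 = 0.9342/1.333 = 0.7008; r = 44.49°.
D = 2·69.1° − 6·44.49° + 2·180° = 138.20° − 266.96° + 360° = 231.24°.
Angle from antisolar point = D − 180° = 51.24°.

51.2°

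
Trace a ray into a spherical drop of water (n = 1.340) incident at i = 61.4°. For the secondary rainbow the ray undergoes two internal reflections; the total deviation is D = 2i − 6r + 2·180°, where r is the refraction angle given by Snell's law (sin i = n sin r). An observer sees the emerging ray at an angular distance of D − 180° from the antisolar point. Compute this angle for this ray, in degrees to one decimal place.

sin r = sin 61.4° / 1.340 = 0.8780/1.340 = 0.6552; r = 40.94°.
D = 2·61.4° − 6·40.94° + 2·180° = 122.80° − 245.61° + 360° = 237.19°.
Angle from antisolar point = D − 180° = 57.19°.

57.2°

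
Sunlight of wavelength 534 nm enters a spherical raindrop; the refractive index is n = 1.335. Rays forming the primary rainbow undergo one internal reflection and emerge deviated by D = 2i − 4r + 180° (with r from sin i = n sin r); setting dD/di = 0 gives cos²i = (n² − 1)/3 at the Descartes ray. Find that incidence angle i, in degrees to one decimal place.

59.3°

cos²i = (1.335² − 1)/3 = (1.78222 − 1)/3 = 0.26074.
cos i = 0.51063, so i = 59.294°.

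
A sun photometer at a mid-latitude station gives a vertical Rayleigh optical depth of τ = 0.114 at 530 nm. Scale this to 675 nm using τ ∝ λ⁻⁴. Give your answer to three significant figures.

0.0433

τ(675 nm) = τ(530 nm) × (530/675)⁴ = 0.114 × (0.7852)⁴ = 0.114 × 0.3801 = 0.0433.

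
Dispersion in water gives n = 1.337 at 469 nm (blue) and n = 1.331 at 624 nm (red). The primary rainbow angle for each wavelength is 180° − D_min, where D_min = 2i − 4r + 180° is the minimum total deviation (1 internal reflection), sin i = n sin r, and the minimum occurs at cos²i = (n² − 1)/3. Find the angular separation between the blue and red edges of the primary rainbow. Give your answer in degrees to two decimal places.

At 469 nm (n = 1.337): cos²i = 0.26252 → i = 59.178°, r = 39.964°, D_min = 138.500°, rainbow angle = 41.500°.
At 624 nm (n = 1.331): cos²i = 0.25719 → i = 59.527°, r = 40.356°, D_min = 137.630°, rainbow angle = 42.370°.
Angular width = |41.500° − 42.370°| = 0.870°.

0.87°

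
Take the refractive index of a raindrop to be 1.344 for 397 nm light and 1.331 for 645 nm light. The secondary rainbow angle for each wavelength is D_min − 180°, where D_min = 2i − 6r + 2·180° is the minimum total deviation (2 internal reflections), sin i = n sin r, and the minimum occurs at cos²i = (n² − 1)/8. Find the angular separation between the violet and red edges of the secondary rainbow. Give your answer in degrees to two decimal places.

3.37°

At 397 nm (n = 1.344): cos²i = 0.10079 → i = 71.490°, r = 44.874°, D_min = 233.733°, rainbow angle = 53.733°.
At 645 nm (n = 1.331): cos²i = 0.09645 → i = 71.907°, r = 45.575°, D_min = 230.365°, rainbow angle = 50.365°.
Angular width = |53.733° − 50.365°| = 3.368°.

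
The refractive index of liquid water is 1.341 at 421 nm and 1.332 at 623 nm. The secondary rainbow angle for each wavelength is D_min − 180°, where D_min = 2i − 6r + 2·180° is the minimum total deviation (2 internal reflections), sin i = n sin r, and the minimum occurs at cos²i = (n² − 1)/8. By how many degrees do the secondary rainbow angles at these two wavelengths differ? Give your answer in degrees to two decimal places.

At 421 nm (n = 1.341): cos²i = 0.09979 → i = 71.586°, r = 45.034°, D_min = 232.966°, rainbow angle = 52.966°.
At 623 nm (n = 1.332): cos²i = 0.09678 → i = 71.875°, r = 45.520°, D_min = 230.628°, rainbow angle = 50.628°.
Angular width = |52.966° − 50.628°| = 2.337°.

2.34°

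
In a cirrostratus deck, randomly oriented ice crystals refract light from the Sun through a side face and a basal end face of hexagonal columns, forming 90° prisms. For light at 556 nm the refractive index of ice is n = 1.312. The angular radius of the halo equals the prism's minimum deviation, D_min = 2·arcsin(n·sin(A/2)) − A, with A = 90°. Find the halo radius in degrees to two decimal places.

n·sin(A/2) = 1.312 × sin 45° = 1.312 × 0.7071 = 0.9277.
D_min = 2·arcsin(0.9277) − 90° = 2 × 68.083° − 90° = 46.166°.

46.17°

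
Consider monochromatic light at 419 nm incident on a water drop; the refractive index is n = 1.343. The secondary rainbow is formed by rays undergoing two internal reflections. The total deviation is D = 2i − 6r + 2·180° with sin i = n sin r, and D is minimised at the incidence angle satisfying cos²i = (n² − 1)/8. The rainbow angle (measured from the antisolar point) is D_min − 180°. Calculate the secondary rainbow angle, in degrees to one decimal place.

cos²i = (1.80365 − 1)/8 = 0.10046; i = arccos(0.31695) = 71.522°.
sin r = sin 71.522°/1.343 = 0.70621; r = 44.928°.
D_min = 2·71.522° − 6·44.928° + 360° = 233.478°.
Rainbow angle = D_min − 180° = 53.478°.

53.5°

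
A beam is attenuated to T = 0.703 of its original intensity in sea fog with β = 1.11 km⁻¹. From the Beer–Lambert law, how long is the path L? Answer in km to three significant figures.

Beer–Lambert: T = exp(−βL) ⇒ L = −ln(T)/β = −ln(0.703)/1.11 = 0.3524/1.11 = 0.3175 km.

0.317 km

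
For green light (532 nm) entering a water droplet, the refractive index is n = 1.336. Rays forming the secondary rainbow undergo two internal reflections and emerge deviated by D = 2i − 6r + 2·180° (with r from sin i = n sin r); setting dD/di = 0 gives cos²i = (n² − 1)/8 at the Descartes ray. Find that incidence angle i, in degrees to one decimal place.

cos²i = (1.336² − 1)/8 = (1.78490 − 1)/8 = 0.09811.
cos i = 0.31323, so i = 71.746°.

71.7°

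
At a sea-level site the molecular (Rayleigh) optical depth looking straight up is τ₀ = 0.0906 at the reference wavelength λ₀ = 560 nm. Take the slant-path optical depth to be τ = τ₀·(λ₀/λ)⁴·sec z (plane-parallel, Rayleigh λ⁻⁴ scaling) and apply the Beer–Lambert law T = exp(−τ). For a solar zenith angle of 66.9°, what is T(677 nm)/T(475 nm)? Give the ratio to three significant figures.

Airmass: sec 66.9° = 2.5488.
τ(677 nm) = 0.0906 × (560/677)⁴ × 2.5488 = 0.0906 × 0.4682 × 2.5488 = 0.1081.
τ(475 nm) = 0.0906 × (560/475)⁴ × 2.5488 = 0.0906 × 1.9319 × 2.5488 = 0.4461.
T(677)/T(475) = exp(τ_B − τ_A) = exp(0.3380) = 1.4021.

1.40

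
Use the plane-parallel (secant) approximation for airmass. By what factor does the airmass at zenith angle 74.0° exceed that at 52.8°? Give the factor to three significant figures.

X(74.0°)/X(52.8°) = sec 74.0° / sec 52.8° = cos 52.8° / cos 74.0° = 0.6046/0.2756 = 2.1935.

2.19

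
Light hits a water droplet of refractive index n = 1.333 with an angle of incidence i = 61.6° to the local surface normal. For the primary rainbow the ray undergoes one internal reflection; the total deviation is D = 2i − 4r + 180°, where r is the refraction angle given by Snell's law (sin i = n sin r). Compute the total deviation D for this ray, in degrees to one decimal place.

138.0°

sin r = sin 61.6° / 1.333 = 0.8796/1.333 = 0.6599; r = 41.29°.
D = 2·61.6° − 4·41.29° + 180° = 123.20° − 165.17° + 180° = 138.03°.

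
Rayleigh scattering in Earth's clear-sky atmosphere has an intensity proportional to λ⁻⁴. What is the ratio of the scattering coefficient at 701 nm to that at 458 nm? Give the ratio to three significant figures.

0.182

Rayleigh scattering ∝ λ⁻⁴, so the ratio of coefficients is the inverse fourth power of the wavelength ratio.
σ(701)/σ(458) = (458/701)⁴ = (0.6534)⁴ = 0.1822.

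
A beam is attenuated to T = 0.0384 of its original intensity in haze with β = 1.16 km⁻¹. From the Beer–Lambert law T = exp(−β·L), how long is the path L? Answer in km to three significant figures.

2.81 km

Beer–Lambert: T = exp(−βL) ⇒ L = −ln(T)/β = −ln(0.0384)/1.16 = 3.2597/1.16 = 2.81 km.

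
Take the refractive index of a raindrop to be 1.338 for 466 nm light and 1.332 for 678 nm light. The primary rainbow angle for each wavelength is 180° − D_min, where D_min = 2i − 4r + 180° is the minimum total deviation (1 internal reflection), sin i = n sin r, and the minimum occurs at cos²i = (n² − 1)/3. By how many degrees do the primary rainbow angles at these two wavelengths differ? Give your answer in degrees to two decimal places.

0.87°

At 466 nm (n = 1.338): cos²i = 0.26341 → i = 59.120°, r = 39.899°, D_min = 138.643°, rainbow angle = 41.357°.
At 678 nm (n = 1.332): cos²i = 0.25807 → i = 59.469°, r = 40.290°, D_min = 137.776°, rainbow angle = 42.224°.
Angular width = |41.357° − 42.224°| = 0.867°.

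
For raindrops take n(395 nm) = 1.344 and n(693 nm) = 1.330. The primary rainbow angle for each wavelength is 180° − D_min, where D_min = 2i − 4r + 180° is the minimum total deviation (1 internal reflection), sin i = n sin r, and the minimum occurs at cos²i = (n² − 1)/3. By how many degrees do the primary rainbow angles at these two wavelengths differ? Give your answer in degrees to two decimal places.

2.01°

At 395 nm (n = 1.344): cos²i = 0.26878 → i = 58.772°, r = 39.512°, D_min = 139.495°, rainbow angle = 40.505°.
At 693 nm (n = 1.330): cos²i = 0.25630 → i = 59.585°, r = 40.422°, D_min = 137.484°, rainbow angle = 42.516°.
Angular width = |40.505° − 42.516°| = 2.011°.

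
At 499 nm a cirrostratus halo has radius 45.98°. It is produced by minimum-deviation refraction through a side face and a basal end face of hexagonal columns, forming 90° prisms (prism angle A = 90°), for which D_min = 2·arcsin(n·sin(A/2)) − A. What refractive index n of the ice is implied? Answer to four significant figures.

Rearranging: n = sin((D_min + A)/2) / sin(A/2).
(D_min + A)/2 = (45.98° + 90°)/2 = 67.990°.
n = sin 67.990° / sin 45° = 0.9271 / 0.7071 = 1.3111.

1.311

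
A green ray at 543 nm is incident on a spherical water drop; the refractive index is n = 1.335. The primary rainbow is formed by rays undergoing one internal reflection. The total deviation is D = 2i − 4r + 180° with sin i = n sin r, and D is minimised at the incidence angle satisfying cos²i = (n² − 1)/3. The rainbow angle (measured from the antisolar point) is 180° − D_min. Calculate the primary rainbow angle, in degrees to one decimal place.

cos²i = (1.78222 − 1)/3 = 0.26074; i = arccos(0.51063) = 59.294°.
sin r = sin 59.294°/1.335 = 0.64405; r = 40.094°.
D_min = 2·59.294° − 4·40.094° + 180° = 138.212°.
Rainbow angle = 180° − D_min = 41.788°.

41.8°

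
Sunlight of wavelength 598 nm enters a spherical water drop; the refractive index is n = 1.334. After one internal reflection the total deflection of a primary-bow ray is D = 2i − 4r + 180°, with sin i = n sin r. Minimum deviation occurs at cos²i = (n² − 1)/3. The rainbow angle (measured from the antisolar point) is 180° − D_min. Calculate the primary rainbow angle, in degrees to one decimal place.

41.9°

cos²i = (1.77956 − 1)/3 = 0.25985; i = arccos(0.50976) = 59.352°.
sin r = sin 59.352°/1.334 = 0.64492; r = 40.159°.
D_min = 2·59.352° − 4·40.159° + 180° = 138.067°.
Rainbow angle = 180° − D_min = 41.933°.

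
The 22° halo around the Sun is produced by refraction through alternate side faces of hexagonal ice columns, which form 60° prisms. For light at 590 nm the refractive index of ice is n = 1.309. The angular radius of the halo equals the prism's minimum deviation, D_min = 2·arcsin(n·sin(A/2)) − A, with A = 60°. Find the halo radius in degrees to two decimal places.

21.76°

n·sin(A/2) = 1.309 × sin 30° = 1.309 × 0.5000 = 0.6545.
D_min = 2·arcsin(0.6545) − 60° = 2 × 40.882° − 60° = 21.763°.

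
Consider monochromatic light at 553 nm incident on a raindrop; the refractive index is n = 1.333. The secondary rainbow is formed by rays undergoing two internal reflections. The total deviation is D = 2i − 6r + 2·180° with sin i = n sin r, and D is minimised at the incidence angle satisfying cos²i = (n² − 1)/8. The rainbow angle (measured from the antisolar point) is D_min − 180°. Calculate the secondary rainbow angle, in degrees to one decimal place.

cos²i = (1.77689 − 1)/8 = 0.09711; i = arccos(0.31163) = 71.843°.
sin r = sin 71.843°/1.333 = 0.71283; r = 45.466°.
D_min = 2·71.843° − 6·45.466° + 360° = 230.891°.
Rainbow angle = D_min − 180° = 50.891°.

50.9°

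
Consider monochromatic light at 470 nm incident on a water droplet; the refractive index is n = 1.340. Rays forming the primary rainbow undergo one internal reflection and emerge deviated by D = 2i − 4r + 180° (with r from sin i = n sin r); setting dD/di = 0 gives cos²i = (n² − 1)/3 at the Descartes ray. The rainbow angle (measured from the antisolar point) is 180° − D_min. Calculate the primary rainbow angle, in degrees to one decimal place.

cos²i = (1.79560 − 1)/3 = 0.26520; i = arccos(0.51498) = 59.004°.
sin r = sin 59.004°/1.340 = 0.63971; r = 39.770°.
D_min = 2·59.004° − 4·39.770° + 180° = 138.929°.
Rainbow angle = 180° − D_min = 41.071°.

41.1°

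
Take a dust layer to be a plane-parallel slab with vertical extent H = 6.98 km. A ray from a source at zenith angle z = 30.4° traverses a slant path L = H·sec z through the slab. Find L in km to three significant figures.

sec z = 1/cos 30.4° = 1.1594.
L = 6.98 × 1.1594 = 8.093 km.

8.09 km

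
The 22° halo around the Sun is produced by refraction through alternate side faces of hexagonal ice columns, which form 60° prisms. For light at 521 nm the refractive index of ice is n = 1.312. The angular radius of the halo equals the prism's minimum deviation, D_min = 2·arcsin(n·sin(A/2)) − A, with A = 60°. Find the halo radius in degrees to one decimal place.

22.0°

n·sin(A/2) = 1.312 × sin 30° = 1.312 × 0.5000 = 0.6560.
D_min = 2·arcsin(0.6560) − 60° = 2 × 40.996° − 60° = 21.991°.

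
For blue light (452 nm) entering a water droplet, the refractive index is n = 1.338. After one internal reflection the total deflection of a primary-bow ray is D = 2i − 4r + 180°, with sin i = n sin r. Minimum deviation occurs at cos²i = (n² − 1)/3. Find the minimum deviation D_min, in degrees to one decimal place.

cos²i = (1.79024 − 1)/3 = 0.26341; i = arccos(0.51324) = 59.120°.
sin r = sin 59.120°/1.338 = 0.64144; r = 39.899°.
D_min = 2·59.120° − 4·39.899° + 180° = 138.643°.

138.6°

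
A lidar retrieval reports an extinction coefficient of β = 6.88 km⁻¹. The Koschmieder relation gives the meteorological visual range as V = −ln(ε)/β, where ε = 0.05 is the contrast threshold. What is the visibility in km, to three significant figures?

V = −ln(0.05) / 6.88 = 2.996 / 6.88 = 0.4354 km.

0.435 km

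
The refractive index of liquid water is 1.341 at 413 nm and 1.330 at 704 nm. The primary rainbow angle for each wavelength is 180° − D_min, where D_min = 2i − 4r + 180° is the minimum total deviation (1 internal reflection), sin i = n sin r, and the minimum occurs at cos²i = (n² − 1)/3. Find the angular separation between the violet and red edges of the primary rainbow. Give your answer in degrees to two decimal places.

1.59°

At 413 nm (n = 1.341): cos²i = 0.26609 → i = 58.946°, r = 39.705°, D_min = 139.071°, rainbow angle = 40.929°.
At 704 nm (n = 1.330): cos²i = 0.25630 → i = 59.585°, r = 40.422°, D_min = 137.484°, rainbow angle = 42.516°.
Angular width = |40.929° − 42.516°| = 1.588°.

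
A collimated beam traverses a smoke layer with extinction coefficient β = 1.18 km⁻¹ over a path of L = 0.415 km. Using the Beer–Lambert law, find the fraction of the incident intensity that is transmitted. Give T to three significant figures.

τ = β·L = 1.18 × 0.415 = 0.4897.
T = exp(−0.4897) = 0.6128.

0.613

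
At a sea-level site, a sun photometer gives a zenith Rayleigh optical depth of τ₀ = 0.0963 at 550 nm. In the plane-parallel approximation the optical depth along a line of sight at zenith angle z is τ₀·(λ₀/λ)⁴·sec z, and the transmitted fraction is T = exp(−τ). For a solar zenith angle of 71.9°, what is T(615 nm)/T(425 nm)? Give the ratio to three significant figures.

1.96

Airmass: sec 71.9° = 3.2188.
τ(615 nm) = 0.0963 × (550/615)⁴ × 3.2188 = 0.0963 × 0.6397 × 3.2188 = 0.1983.
τ(425 nm) = 0.0963 × (550/425)⁴ × 3.2188 = 0.0963 × 2.8048 × 3.2188 = 0.8694.
T(615)/T(425) = exp(τ_B − τ_A) = exp(0.6711) = 1.9564.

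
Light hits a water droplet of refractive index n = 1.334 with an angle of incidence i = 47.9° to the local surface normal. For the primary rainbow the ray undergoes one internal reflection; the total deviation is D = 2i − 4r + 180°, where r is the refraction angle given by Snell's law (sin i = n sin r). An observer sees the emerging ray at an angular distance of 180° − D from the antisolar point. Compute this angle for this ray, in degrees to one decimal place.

sin r = sin 47.9° / 1.334 = 0.7420/1.334 = 0.5562; r = 33.79°.
D = 2·47.9° − 4·33.79° + 180° = 95.80° − 135.17° + 180° = 140.63°.
Angle from antisolar point = 180° − D = 39.37°.

39.4°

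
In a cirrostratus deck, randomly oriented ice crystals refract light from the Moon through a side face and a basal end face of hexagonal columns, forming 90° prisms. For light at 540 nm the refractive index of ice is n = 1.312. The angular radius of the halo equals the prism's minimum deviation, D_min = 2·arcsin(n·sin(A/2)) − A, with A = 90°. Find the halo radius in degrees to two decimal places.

n·sin(A/2) = 1.312 × sin 45° = 1.312 × 0.7071 = 0.9277.
D_min = 2·arcsin(0.9277) − 90° = 2 × 68.083° − 90° = 46.166°.

46.17°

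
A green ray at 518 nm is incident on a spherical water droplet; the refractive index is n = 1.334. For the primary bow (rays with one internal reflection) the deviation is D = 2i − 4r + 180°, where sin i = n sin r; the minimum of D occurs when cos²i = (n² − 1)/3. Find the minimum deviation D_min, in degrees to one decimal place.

138.1°

cos²i = (1.77956 − 1)/3 = 0.25985; i = arccos(0.50976) = 59.352°.
sin r = sin 59.352°/1.334 = 0.64492; r = 40.159°.
D_min = 2·59.352° − 4·40.159° + 180° = 138.067°.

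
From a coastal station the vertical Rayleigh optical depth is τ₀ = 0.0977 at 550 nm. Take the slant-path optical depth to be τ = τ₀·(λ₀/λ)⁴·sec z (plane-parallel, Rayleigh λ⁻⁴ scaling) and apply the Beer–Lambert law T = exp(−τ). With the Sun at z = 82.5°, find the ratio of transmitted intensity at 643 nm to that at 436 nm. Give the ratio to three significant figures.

Airmass: sec 82.5° = 7.6613.
τ(643 nm) = 0.0977 × (550/643)⁴ × 7.6613 = 0.0977 × 0.5353 × 7.6613 = 0.4007.
τ(436 nm) = 0.0977 × (550/436)⁴ × 7.6613 = 0.0977 × 2.5322 × 7.6613 = 1.8954.
T(643)/T(436) = exp(τ_B − τ_A) = exp(1.4947) = 4.4581.

4.46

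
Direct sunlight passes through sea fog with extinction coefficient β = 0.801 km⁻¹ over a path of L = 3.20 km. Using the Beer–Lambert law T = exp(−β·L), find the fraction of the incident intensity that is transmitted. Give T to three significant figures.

0.0771

τ = β·L = 0.801 × 3.20 = 2.5632.
T = exp(−2.5632) = 0.0771.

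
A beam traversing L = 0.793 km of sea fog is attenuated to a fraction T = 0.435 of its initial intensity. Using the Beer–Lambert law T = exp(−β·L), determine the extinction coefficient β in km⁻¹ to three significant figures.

Beer–Lambert: T = exp(−βL) ⇒ β = −ln(T)/L = −ln(0.435)/0.793 = 0.8324/0.793 = 1.05 km⁻¹.

1.05 km⁻¹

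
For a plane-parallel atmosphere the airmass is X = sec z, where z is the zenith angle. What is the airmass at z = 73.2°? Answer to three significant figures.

X = sec z = 1/cos 73.2° = 1/0.2890 = 3.4598.

3.46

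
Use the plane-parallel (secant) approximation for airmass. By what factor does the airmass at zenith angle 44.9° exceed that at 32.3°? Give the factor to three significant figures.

1.19

X(44.9°)/X(32.3°) = sec 44.9° / sec 32.3° = cos 32.3° / cos 44.9° = 0.8453/0.7083 = 1.1933.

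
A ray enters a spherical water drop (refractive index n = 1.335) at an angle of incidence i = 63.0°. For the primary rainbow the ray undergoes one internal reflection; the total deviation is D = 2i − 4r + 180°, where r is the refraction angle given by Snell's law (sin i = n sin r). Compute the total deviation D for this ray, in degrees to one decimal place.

sin r = sin 63.0° / 1.335 = 0.8910/1.335 = 0.6674; r = 41.87°.
D = 2·63.0° − 4·41.87° + 180° = 126.00° − 167.47° + 180° = 138.53°.

138.5°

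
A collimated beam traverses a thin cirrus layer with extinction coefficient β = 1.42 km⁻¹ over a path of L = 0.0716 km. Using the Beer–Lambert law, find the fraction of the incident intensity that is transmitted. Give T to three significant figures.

0.903

τ = β·L = 1.42 × 0.0716 = 0.1017.
T = exp(−0.1017) = 0.9033.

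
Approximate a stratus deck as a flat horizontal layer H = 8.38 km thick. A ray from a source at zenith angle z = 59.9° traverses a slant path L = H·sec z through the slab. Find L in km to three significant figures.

sec z = 1/cos 59.9° = 1.9940.
L = 8.38 × 1.9940 = 16.710 km.

16.7 km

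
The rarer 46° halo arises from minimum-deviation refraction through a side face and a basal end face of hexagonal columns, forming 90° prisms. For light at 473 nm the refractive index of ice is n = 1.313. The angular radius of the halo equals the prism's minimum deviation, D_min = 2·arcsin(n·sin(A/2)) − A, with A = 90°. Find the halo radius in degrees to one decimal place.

46.4°

n·sin(A/2) = 1.313 × sin 45° = 1.313 × 0.7071 = 0.9284.
D_min = 2·arcsin(0.9284) − 90° = 2 × 68.192° − 90° = 46.383°.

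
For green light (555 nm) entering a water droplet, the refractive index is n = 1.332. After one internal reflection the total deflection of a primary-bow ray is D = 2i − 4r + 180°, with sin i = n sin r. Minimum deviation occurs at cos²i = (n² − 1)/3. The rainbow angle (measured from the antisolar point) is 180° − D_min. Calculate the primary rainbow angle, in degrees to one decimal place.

42.2°

cos²i = (1.77422 − 1)/3 = 0.25807; i = arccos(0.50801) = 59.469°.
sin r = sin 59.469°/1.332 = 0.64666; r = 40.290°.
D_min = 2·59.469° − 4·40.290° + 180° = 137.776°.
Rainbow angle = 180° − D_min = 42.224°.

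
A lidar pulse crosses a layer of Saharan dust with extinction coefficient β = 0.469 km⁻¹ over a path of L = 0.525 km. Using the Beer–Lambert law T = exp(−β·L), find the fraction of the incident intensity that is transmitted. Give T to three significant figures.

τ = β·L = 0.469 × 0.525 = 0.2462.
T = exp(−0.2462) = 0.7817.

0.782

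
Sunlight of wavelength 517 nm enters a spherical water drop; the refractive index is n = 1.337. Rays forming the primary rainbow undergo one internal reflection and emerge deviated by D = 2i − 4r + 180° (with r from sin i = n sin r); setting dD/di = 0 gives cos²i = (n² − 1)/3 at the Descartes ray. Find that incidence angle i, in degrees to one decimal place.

59.2°

cos²i = (1.337² − 1)/3 = (1.78757 − 1)/3 = 0.26252.
cos i = 0.51237, so i = 59.178°.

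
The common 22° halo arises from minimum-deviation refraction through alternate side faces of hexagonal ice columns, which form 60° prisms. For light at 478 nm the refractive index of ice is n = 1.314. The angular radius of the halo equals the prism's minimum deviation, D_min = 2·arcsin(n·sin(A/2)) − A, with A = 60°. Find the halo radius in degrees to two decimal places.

n·sin(A/2) = 1.314 × sin 30° = 1.314 × 0.5000 = 0.6570.
D_min = 2·arcsin(0.6570) − 60° = 2 × 41.071° − 60° = 22.143°.

22.14°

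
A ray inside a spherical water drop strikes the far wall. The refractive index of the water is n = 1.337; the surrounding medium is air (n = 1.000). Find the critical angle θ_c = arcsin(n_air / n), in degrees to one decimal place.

sin θ_c = n_air / n = 1.000 / 1.337 = 0.7479.
θ_c = arcsin(0.7479) = 48.41°.

48.4°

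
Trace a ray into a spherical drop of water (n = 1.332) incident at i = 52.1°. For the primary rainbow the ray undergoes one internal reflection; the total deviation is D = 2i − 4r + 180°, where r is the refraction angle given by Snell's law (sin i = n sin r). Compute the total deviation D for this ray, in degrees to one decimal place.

138.9°

sin r = sin 52.1° / 1.332 = 0.7891/1.332 = 0.5924; r = 36.33°.
D = 2·52.1° − 4·36.33° + 180° = 104.20° − 145.31° + 180° = 138.89°.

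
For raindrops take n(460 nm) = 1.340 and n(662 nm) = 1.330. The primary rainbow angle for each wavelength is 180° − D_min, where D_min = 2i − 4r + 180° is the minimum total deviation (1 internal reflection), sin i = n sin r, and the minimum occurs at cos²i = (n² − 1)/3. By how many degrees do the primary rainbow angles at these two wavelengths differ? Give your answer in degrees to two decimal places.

1.45°

At 460 nm (n = 1.340): cos²i = 0.26520 → i = 59.004°, r = 39.770°, D_min = 138.929°, rainbow angle = 41.071°.
At 662 nm (n = 1.330): cos²i = 0.25630 → i = 59.585°, r = 40.422°, D_min = 137.484°, rainbow angle = 42.516°.
Angular width = |41.071° − 42.516°| = 1.445°.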